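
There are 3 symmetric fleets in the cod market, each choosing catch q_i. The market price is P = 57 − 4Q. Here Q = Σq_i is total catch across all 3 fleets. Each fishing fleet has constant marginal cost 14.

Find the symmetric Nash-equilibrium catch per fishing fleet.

A representative fishing fleet's profit is π_i = q_i(57 − 4Q) − 14q_i, with Q = q_i + Σ_{j≠i} q_j.
First-order condition: 43 − 8q_i − 4Σ_{j≠i} q_j = 0.
In a symmetric equilibrium every fishing fleet chooses the same q, so Σ_{j≠i} q_j = 2q. The condition becomes 43 − 16q = 0, giving q = 43/16 = 2.6875.

2.6875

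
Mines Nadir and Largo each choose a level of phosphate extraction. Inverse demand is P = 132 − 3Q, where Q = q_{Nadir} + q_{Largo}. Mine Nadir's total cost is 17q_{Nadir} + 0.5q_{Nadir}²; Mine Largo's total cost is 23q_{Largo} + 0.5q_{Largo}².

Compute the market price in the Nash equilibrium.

64.8

Mine Nadir's profit: π = q_{Nadir}(132 − 3(q_{Nadir} + q_{Largo})) − 17q_{Nadir} − 0.5q_{Nadir}².
∂π/∂q_{Nadir} = 115 − 7q_{Nadir} − 3q_{Largo} = 0, so q_{Nadir} = 115/7 − (3/7)q_{Largo}.
By the same steps for Largo: q_{Largo} = 109/7 − (3/7)q_{Nadir}.
Plugging q_{Largo} into Nadir's best response: q_{Nadir} = 115/7 − (3/7)(109/7 − (3/7)q_{Nadir}) ⇒ (40/49)q_{Nadir} = 478/49, so q_{Nadir} = 11.95.
Then q_{Largo} = 109/7 − (3/7)·11.95 = 10.45.
Equilibrium price: P = 132 − 3·22.4 = 64.8.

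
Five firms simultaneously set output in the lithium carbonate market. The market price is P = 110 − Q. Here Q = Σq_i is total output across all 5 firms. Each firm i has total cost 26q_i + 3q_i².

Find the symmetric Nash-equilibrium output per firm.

7

A representative firm's profit is π_i = q_i(110 − Q) − 26q_i − 3q_i², with Q = q_i + Σ_{j≠i} q_j.
First-order condition: 84 − 8q_i − Σ_{j≠i} q_j = 0.
Imposing symmetry (q_j = q for all j) turns Σ_{j≠i} q_j into 4q, so 84 = 12q and q = 7.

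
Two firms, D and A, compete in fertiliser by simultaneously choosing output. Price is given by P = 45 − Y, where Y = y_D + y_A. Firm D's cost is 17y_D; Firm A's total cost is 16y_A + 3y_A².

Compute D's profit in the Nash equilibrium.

Firm D's profit: π = y_D(45 − (y_D + y_A)) − 17y_D.
∂π/∂y_D = 28 − 2y_D − y_A = 0, so y_D = 14 − 0.5y_A.
For A: ∂π/∂y_A = 29 − 8y_A − y_D = 0 ⇒ y_A = 3.625 − 0.125y_D.
Solving the two reaction functions simultaneously: (1 − (−0.5)(−0.125))y_D = 14 − 0.5·3.625, so 0.9375y_D = 12.1875 and y_D = 13.
Then y_A = 3.625 − 0.125·13 = 2.
Price P = 45 − 15 = 30.
D's profit: (30 − 17)·13 = 169.

169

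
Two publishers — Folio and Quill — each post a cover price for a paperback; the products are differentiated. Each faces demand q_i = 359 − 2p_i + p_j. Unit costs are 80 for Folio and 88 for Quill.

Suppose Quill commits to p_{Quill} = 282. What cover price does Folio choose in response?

Folio's profit: π = (p_{Folio} − 80)(359 − 2p_{Folio} + p_{Quill}).
∂π/∂p_{Folio} = 519 − 4p_{Folio} + p_{Quill} = 0 ⇒ p_{Folio} = 129.75 + 0.25p_{Quill}.
At p_{Quill} = 282: p_{Folio} = 129.75 + 0.25·282 = 200.25.

200.25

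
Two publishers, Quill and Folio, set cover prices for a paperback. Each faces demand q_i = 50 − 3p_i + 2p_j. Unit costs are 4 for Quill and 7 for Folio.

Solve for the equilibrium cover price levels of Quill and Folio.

Quill's profit: π = (p_{Quill} − 4)(50 − 3p_{Quill} + 2p_{Folio}).
∂π/∂p_{Quill} = 62 − 6p_{Quill} + 2p_{Folio} = 0 ⇒ p_{Quill} = 31/3 + (1/3)p_{Folio}.
Similarly p_{Folio} = 71/6 + (1/3)p_{Quill}.
Substituting the second reaction function into the first: p_{Quill} = 31/3 + (1/3)(71/6 + (1/3)p_{Quill}), which gives (8/9)p_{Quill} = 257/18 ⇒ p_{Quill} = 16.0625.
Then p_{Folio} = 71/6 + (1/3)·16.0625 = 17.1875.

16.0625, 17.1875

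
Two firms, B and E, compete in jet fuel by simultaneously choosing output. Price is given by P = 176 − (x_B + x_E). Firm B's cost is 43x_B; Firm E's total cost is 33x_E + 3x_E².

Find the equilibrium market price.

Firm B's profit: π = x_B(176 − (x_B + x_E)) − 43x_B.
∂π/∂x_B = 133 − 2x_B − x_E = 0, so x_B = 66.5 − 0.5x_E.
For E: ∂π/∂x_E = 143 − 8x_E − x_B = 0 ⇒ x_E = 17.875 − 0.125x_B.
Plugging x_E into B's best response: x_B = 66.5 − 0.5(17.875 − 0.125x_B) ⇒ 0.9375x_B = 57.5625, so x_B = 61.4.
Then x_E = 17.875 − 0.125·61.4 = 10.2.
Equilibrium price: P = 176 − 71.6 = 104.4.

104.4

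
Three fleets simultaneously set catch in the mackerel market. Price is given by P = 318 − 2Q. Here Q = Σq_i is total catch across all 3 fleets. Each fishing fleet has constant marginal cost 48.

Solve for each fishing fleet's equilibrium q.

A representative fishing fleet's profit is π_i = q_i(318 − 2Q) − 48q_i, with Q = q_i + Σ_{j≠i} q_j.
First-order condition: 270 − 4q_i − 2Σ_{j≠i} q_j = 0.
In a symmetric equilibrium every fishing fleet chooses the same q, so Σ_{j≠i} q_j = 2q. The condition becomes 270 − 8q = 0, giving q = 270/8 = 33.75.

33.75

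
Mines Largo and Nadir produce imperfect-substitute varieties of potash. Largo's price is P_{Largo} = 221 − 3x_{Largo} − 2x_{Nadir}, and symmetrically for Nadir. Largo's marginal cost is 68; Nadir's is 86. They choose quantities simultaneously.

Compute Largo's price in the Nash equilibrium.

Mine Largo's profit: π = x_{Largo}(221 − 3x_{Largo} − 2x_{Nadir}) − 68x_{Largo}.
∂π/∂x_{Largo} = 153 − 6x_{Largo} − 2x_{Nadir} = 0 ⇒ x_{Largo} = 25.5 − (1/3)x_{Nadir}.
Similarly x_{Nadir} = 22.5 − (1/3)x_{Largo}.
Plugging x_{Nadir} into Largo's best response: x_{Largo} = 25.5 − (1/3)(22.5 − (1/3)x_{Largo}) ⇒ (8/9)x_{Largo} = 18, so x_{Largo} = 20.25.
Then x_{Nadir} = 22.5 − (1/3)·20.25 = 15.75.
P_{Largo} = 221 − 3·20.25 − 2·15.75 = 128.75.

128.75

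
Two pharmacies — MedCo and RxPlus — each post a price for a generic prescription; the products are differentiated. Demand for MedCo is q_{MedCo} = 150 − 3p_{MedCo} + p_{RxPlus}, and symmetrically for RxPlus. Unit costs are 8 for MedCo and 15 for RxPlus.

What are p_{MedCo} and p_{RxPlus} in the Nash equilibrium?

35.4, 38.4

MedCo's profit: π = (p_{MedCo} − 8)(150 − 3p_{MedCo} + p_{RxPlus}).
∂π/∂p_{MedCo} = 174 − 6p_{MedCo} + p_{RxPlus} = 0 ⇒ p_{MedCo} = 29 + (1/6)p_{RxPlus}.
Similarly p_{RxPlus} = 32.5 + (1/6)p_{MedCo}.
Substituting the second reaction function into the first: p_{MedCo} = 29 + (1/6)(32.5 + (1/6)p_{MedCo}), which gives (35/36)p_{MedCo} = 413/12 ⇒ p_{MedCo} = 35.4.
Then p_{RxPlus} = 32.5 + (1/6)·35.4 = 38.4.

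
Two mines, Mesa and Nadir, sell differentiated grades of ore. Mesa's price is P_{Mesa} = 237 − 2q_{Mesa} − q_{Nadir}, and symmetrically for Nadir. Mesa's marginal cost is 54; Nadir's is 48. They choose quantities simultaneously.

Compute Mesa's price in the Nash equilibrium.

Mine Mesa's profit: π = q_{Mesa}(237 − 2q_{Mesa} − q_{Nadir}) − 54q_{Mesa}.
∂π/∂q_{Mesa} = 183 − 4q_{Mesa} − q_{Nadir} = 0 ⇒ q_{Mesa} = 45.75 − 0.25q_{Nadir}.
Similarly q_{Nadir} = 47.25 − 0.25q_{Mesa}.
Substituting the second reaction function into the first: q_{Mesa} = 45.75 − 0.25(47.25 − 0.25q_{Mesa}), which gives 0.9375q_{Mesa} = 33.9375 ⇒ q_{Mesa} = 36.2.
Then q_{Nadir} = 47.25 − 0.25·36.2 = 38.2.
P_{Mesa} = 237 − 2·36.2 − 38.2 = 126.4.

126.4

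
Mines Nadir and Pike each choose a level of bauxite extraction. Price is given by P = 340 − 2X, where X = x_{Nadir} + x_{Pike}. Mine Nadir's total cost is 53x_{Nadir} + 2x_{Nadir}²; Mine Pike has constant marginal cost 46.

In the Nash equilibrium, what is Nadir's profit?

1600

Mine Nadir's profit: π = x_{Nadir}(340 − 2(x_{Nadir} + x_{Pike})) − 53x_{Nadir} − 2x_{Nadir}².
∂π/∂x_{Nadir} = 287 − 8x_{Nadir} − 2x_{Pike} = 0, so x_{Nadir} = 35.875 − 0.25x_{Pike}.
For Pike: ∂π/∂x_{Pike} = 294 − 4x_{Pike} − 2x_{Nadir} = 0 ⇒ x_{Pike} = 73.5 − 0.5x_{Nadir}.
Substituting the second reaction function into the first: x_{Nadir} = 35.875 − 0.25(73.5 − 0.5x_{Nadir}), which gives 0.875x_{Nadir} = 17.5 ⇒ x_{Nadir} = 20.
Then x_{Pike} = 73.5 − 0.5·20 = 63.5.
Price P = 340 − 2·83.5 = 173.
Nadir's profit: (173 − 53)·20 − 2(20)² = 1600.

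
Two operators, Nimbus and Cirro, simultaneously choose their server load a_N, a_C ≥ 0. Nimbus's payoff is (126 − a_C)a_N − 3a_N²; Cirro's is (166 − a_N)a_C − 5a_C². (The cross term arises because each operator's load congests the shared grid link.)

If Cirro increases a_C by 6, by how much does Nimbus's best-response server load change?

-1

Expanding Nimbus's payoff: 126a_N − a_Ca_N − 3a_N².
∂π/∂a_N = 126 − a_C − 6a_N = 0, so a_N = 21 − (1/6)a_C.
The reaction-function slope is −1/6, so a 6-unit rise in a_C moves a_N by −1/6 × 6 = −1. Nimbus's best response falls — the actions are strategic substitutes.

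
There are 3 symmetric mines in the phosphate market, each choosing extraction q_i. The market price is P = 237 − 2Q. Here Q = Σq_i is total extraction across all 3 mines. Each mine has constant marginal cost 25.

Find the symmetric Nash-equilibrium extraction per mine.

26.5

A representative mine's profit is π_i = q_i(237 − 2Q) − 25q_i, with Q = q_i + Σ_{j≠i} q_j.
First-order condition: 212 − 4q_i − 2Σ_{j≠i} q_j = 0.
In a symmetric equilibrium every mine chooses the same q, so Σ_{j≠i} q_j = 2q. The condition becomes 212 − 8q = 0, giving q = 212/8 = 26.5.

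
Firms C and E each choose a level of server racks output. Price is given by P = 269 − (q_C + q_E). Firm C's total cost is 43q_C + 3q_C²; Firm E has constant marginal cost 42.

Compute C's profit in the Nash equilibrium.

Firm C's profit: π = q_C(269 − (q_C + q_E)) − 43q_C − 3q_C².
∂π/∂q_C = 226 − 8q_C − q_E = 0, so q_C = 28.25 − 0.125q_E.
For E: ∂π/∂q_E = 227 − 2q_E − q_C = 0 ⇒ q_E = 113.5 − 0.5q_C.
Solving the two reaction functions simultaneously: (1 − (−0.125)(−0.5))q_C = 28.25 − 0.125·113.5, so 0.9375q_C = 14.0625 and q_C = 15.
Then q_E = 113.5 − 0.5·15 = 106.
Price P = 269 − 121 = 148.
C's profit: (148 − 43)·15 − 3(15)² = 900.

900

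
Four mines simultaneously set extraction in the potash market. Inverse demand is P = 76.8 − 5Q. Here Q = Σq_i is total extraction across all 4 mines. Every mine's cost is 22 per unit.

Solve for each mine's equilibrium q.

2.192

A representative mine's profit is π_i = q_i(76.8 − 5Q) − 22q_i, with Q = q_i + Σ_{j≠i} q_j.
First-order condition: 54.8 − 10q_i − 5Σ_{j≠i} q_j = 0.
Imposing symmetry (q_j = q for all j) turns Σ_{j≠i} q_j into 3q, so 54.8 = 25q and q = 2.192.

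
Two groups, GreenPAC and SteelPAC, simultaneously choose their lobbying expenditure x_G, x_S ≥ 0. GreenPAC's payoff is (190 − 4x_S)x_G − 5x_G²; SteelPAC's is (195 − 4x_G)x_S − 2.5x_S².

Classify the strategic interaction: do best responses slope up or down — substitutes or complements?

strategic substitutes

Expanding GreenPAC's payoff: 190x_G − 4x_Sx_G − 5x_G².
∂π/∂x_G = 190 − 4x_S − 10x_G = 0, so x_G = 19 − 0.4x_S.
The best-response slope dx_G/dx_S = −0.4 < 0: the reaction function is downward-sloping, so the choices are strategic substitutes.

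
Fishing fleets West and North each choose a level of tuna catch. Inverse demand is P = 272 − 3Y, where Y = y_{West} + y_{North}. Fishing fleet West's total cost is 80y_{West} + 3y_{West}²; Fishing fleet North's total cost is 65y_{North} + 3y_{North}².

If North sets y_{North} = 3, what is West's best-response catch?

15.25

Fishing fleet West's profit: π = y_{West}(272 − 3(y_{West} + y_{North})) − 80y_{West} − 3y_{West}².
∂π/∂y_{West} = 192 − 12y_{West} − 3y_{North} = 0, so y_{West} = 16 − 0.25y_{North}.
At y_{North} = 3: y_{West} = 16 − 0.25·3 = 15.25.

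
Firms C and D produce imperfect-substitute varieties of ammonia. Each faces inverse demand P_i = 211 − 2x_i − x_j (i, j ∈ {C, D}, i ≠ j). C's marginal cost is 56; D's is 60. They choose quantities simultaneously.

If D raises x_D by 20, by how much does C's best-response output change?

-5

Firm C's profit: π = x_C(211 − 2x_C − x_D) − 56x_C.
∂π/∂x_C = 155 − 4x_C − x_D = 0 ⇒ x_C = 38.75 − 0.25x_D.
The reaction-function slope is −0.25, so a 20-unit rise in x_D moves x_C by −0.25 × 20 = −5. C's best response falls — the actions are strategic substitutes.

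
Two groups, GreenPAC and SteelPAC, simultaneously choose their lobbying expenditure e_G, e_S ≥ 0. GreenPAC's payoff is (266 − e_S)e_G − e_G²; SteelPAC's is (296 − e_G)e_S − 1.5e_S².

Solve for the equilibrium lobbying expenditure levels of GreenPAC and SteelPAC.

100.4, 65.2

Expanding GreenPAC's payoff: 266e_G − e_Se_G − e_G².
∂π/∂e_G = 266 − e_S − 2e_G = 0, so e_G = 133 − 0.5e_S.
Likewise for SteelPAC: e_S = 296/3 − (1/3)e_G.
Plugging e_S into GreenPAC's best response: e_G = 133 − 0.5(296/3 − (1/3)e_G) ⇒ (5/6)e_G = 251/3, so e_G = 100.4.
Then e_S = 296/3 − (1/3)·100.4 = 65.2.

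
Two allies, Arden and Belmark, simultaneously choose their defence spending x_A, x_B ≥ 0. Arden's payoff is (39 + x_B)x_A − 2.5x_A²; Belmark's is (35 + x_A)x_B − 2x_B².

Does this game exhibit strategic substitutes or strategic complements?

Expanding Arden's payoff: 39x_A + x_Bx_A − 2.5x_A².
∂π/∂x_A = 39 + x_B − 5x_A = 0, so x_A = 7.8 + 0.2x_B.
The best-response slope dx_A/dx_B = 0.2 > 0: the reaction function is upward-sloping, so the choices are strategic complements.

strategic complements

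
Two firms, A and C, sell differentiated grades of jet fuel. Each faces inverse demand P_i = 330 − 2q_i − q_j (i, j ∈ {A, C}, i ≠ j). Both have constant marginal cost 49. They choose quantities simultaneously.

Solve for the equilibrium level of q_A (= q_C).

56.2

Firm A's profit: π = q_A(330 − 2q_A − q_C) − 49q_A.
∂π/∂q_A = 281 − 4q_A − q_C = 0 ⇒ q_A = 70.25 − 0.25q_C.
By symmetry q_C = q_A; substituting into the reaction function, 1.25q_A = 70.25 and q_A = 56.2.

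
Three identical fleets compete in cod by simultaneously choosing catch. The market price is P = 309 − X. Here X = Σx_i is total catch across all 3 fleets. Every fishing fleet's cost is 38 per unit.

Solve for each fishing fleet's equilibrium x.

A representative fishing fleet's profit is π_i = x_i(309 − X) − 38x_i, with X = x_i + Σ_{j≠i} x_j.
First-order condition: 271 − 2x_i − Σ_{j≠i} x_j = 0.
Imposing symmetry (x_j = x for all j) turns Σ_{j≠i} x_j into 2x, so 271 = 4x and x = 67.75.

67.75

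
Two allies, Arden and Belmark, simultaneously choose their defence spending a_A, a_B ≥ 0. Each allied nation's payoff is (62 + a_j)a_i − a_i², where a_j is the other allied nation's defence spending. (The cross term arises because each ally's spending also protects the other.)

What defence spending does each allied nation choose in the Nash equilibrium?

62

Arden's payoff is (62 + a_B)a_A − a_A².
∂π/∂a_A = 62 + a_B − 2a_A = 0, so a_A = 31 + 0.5a_B.
By symmetry a_B = a_A; substituting into the reaction function, 0.5a_A = 31 and a_A = 62.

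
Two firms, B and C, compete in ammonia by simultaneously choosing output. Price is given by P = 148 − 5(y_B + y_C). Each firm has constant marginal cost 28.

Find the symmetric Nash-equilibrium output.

Firm B's profit: π = y_B(148 − 5(y_B + y_C)) − 28y_B.
∂π/∂y_B = 120 − 10y_B − 5y_C = 0, so y_B = 12 − 0.5y_C.
Setting y_B = y_C in the reaction function: y_B = 12 − 0.5y_B, so y_B = 12 / 1.5 = 8.

8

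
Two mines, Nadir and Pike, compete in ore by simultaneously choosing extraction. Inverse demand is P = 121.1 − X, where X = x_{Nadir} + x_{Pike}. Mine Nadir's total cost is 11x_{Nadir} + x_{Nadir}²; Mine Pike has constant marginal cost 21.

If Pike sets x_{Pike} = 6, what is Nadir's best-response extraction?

Mine Nadir's profit: π = x_{Nadir}(121.1 − (x_{Nadir} + x_{Pike})) − 11x_{Nadir} − x_{Nadir}².
∂π/∂x_{Nadir} = 110.1 − 4x_{Nadir} − x_{Pike} = 0, so x_{Nadir} = 27.525 − 0.25x_{Pike}.
At x_{Pike} = 6: x_{Nadir} = 27.525 − 0.25·6 = 26.025.

26.025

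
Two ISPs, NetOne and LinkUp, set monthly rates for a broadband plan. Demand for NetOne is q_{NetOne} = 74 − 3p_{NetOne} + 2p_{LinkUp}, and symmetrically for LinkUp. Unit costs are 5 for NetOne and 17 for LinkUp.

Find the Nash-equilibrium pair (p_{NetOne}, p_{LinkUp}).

24.5, 29

NetOne's profit: π = (p_{NetOne} − 5)(74 − 3p_{NetOne} + 2p_{LinkUp}).
∂π/∂p_{NetOne} = 89 − 6p_{NetOne} + 2p_{LinkUp} = 0 ⇒ p_{NetOne} = 89/6 + (1/3)p_{LinkUp}.
Similarly p_{LinkUp} = 125/6 + (1/3)p_{NetOne}.
Plugging p_{LinkUp} into NetOne's best response: p_{NetOne} = 89/6 + (1/3)(125/6 + (1/3)p_{NetOne}) ⇒ (8/9)p_{NetOne} = 196/9, so p_{NetOne} = 24.5.
Then p_{LinkUp} = 125/6 + (1/3)·24.5 = 29.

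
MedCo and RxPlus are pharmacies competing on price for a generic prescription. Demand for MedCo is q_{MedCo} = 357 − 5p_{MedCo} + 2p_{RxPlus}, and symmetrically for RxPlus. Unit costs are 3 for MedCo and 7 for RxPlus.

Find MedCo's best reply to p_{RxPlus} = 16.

MedCo's profit: π = (p_{MedCo} − 3)(357 − 5p_{MedCo} + 2p_{RxPlus}).
∂π/∂p_{MedCo} = 372 − 10p_{MedCo} + 2p_{RxPlus} = 0 ⇒ p_{MedCo} = 37.2 + 0.2p_{RxPlus}.
At p_{RxPlus} = 16: p_{MedCo} = 37.2 + 0.2·16 = 40.4.

40.4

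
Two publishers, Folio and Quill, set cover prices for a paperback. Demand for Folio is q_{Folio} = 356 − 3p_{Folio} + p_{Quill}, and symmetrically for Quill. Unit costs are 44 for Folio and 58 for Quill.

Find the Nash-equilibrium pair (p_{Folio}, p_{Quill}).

98.8, 104.8

Folio's profit: π = (p_{Folio} − 44)(356 − 3p_{Folio} + p_{Quill}).
∂π/∂p_{Folio} = 488 − 6p_{Folio} + p_{Quill} = 0 ⇒ p_{Folio} = 244/3 + (1/6)p_{Quill}.
Similarly p_{Quill} = 265/3 + (1/6)p_{Folio}.
Plugging p_{Quill} into Folio's best response: p_{Folio} = 244/3 + (1/6)(265/3 + (1/6)p_{Folio}) ⇒ (35/36)p_{Folio} = 1729/18, so p_{Folio} = 98.8.
Then p_{Quill} = 265/3 + (1/6)·98.8 = 104.8.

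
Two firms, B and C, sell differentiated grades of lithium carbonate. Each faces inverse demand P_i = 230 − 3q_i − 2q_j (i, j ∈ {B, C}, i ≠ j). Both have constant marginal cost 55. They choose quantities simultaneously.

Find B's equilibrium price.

Firm B's profit: π = q_B(230 − 3q_B − 2q_C) − 55q_B.
∂π/∂q_B = 175 − 6q_B − 2q_C = 0 ⇒ q_B = 175/6 − (1/3)q_C.
Setting q_B = q_C in the reaction function: q_B = 175/6 − (1/3)q_B, so q_B = (175/6) / (4/3) = 21.875.
P_B = 230 − 3·21.875 − 2·21.875 = 120.625.

120.625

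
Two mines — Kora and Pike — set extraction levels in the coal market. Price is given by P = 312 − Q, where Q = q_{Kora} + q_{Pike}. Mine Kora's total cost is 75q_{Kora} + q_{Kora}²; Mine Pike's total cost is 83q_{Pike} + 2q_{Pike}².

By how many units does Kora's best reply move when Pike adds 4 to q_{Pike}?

Mine Kora's profit: π = q_{Kora}(312 − (q_{Kora} + q_{Pike})) − 75q_{Kora} − q_{Kora}².
∂π/∂q_{Kora} = 237 − 4q_{Kora} − q_{Pike} = 0, so q_{Kora} = 59.25 − 0.25q_{Pike}.
The reaction-function slope is −0.25, so a 4-unit rise in q_{Pike} moves q_{Kora} by −0.25 × 4 = −1. Kora's best response falls — the actions are strategic substitutes.

-1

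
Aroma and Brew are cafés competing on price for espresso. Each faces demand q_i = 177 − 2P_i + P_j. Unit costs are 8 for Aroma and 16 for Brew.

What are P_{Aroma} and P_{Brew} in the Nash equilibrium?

65.4, 68.6

Aroma's profit: π = (P_{Aroma} − 8)(177 − 2P_{Aroma} + P_{Brew}).
∂π/∂P_{Aroma} = 193 − 4P_{Aroma} + P_{Brew} = 0 ⇒ P_{Aroma} = 48.25 + 0.25P_{Brew}.
Similarly P_{Brew} = 52.25 + 0.25P_{Aroma}.
Solving the two reaction functions simultaneously: (1 − (0.25)(0.25))P_{Aroma} = 48.25 + 0.25·52.25, so 0.9375P_{Aroma} = 61.3125 and P_{Aroma} = 65.4.
Then P_{Brew} = 52.25 + 0.25·65.4 = 68.6.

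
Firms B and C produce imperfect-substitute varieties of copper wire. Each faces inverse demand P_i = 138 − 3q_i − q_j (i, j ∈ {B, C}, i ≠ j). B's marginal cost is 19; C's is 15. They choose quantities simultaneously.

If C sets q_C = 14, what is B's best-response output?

17.5

Firm B's profit: π = q_B(138 − 3q_B − q_C) − 19q_B.
∂π/∂q_B = 119 − 6q_B − q_C = 0 ⇒ q_B = 119/6 − (1/6)q_C.
At q_C = 14: q_B = 119/6 − (1/6)·14 = 17.5.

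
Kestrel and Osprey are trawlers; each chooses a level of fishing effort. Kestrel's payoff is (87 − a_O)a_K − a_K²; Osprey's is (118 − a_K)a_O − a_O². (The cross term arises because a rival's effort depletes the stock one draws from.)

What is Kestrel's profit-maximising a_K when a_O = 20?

33.5

Expanding Kestrel's payoff: 87a_K − a_Oa_K − a_K².
∂π/∂a_K = 87 − a_O − 2a_K = 0, so a_K = 43.5 − 0.5a_O.
At a_O = 20: a_K = 43.5 − 0.5·20 = 33.5.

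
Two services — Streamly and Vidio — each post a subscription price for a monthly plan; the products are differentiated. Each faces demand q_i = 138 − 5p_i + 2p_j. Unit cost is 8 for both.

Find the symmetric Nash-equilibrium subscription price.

22.25

Streamly's profit: π = (p_{Streamly} − 8)(138 − 5p_{Streamly} + 2p_{Vidio}).
∂π/∂p_{Streamly} = 178 − 10p_{Streamly} + 2p_{Vidio} = 0 ⇒ p_{Streamly} = 17.8 + 0.2p_{Vidio}.
The game is symmetric, so in equilibrium p_{Vidio} = p_{Streamly}: the reaction function gives 0.8p_{Streamly} = 17.8, hence p_{Streamly} = 22.25.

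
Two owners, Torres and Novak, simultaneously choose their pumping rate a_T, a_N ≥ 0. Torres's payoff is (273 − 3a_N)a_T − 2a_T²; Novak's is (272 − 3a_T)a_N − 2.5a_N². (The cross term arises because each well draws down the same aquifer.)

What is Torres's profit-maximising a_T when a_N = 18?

54.75

Expanding Torres's payoff: 273a_T − 3a_Na_T − 2a_T².
∂π/∂a_T = 273 − 3a_N − 4a_T = 0, so a_T = 68.25 − 0.75a_N.
At a_N = 18: a_T = 68.25 − 0.75·18 = 54.75.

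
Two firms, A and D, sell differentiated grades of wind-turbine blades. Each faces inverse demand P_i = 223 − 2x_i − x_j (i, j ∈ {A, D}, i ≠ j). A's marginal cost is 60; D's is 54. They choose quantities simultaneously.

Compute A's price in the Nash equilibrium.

124.4

Firm A's profit: π = x_A(223 − 2x_A − x_D) − 60x_A.
∂π/∂x_A = 163 − 4x_A − x_D = 0 ⇒ x_A = 40.75 − 0.25x_D.
Similarly x_D = 42.25 − 0.25x_A.
Substituting the second reaction function into the first: x_A = 40.75 − 0.25(42.25 − 0.25x_A), which gives 0.9375x_A = 30.1875 ⇒ x_A = 32.2.
Then x_D = 42.25 − 0.25·32.2 = 34.2.
P_A = 223 − 2·32.2 − 34.2 = 124.4.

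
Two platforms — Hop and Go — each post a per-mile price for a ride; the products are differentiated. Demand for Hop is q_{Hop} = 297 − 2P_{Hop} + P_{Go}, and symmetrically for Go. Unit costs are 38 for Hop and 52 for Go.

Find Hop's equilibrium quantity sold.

Hop's profit: π = (P_{Hop} − 38)(297 − 2P_{Hop} + P_{Go}).
∂π/∂P_{Hop} = 373 − 4P_{Hop} + P_{Go} = 0 ⇒ P_{Hop} = 93.25 + 0.25P_{Go}.
Similarly P_{Go} = 100.25 + 0.25P_{Hop}.
Substituting the second reaction function into the first: P_{Hop} = 93.25 + 0.25(100.25 + 0.25P_{Hop}), which gives 0.9375P_{Hop} = 118.3125 ⇒ P_{Hop} = 126.2.
Then P_{Go} = 100.25 + 0.25·126.2 = 131.8.
q_{Hop} = 297 − 2·126.2 + 131.8 = 176.4.

176.4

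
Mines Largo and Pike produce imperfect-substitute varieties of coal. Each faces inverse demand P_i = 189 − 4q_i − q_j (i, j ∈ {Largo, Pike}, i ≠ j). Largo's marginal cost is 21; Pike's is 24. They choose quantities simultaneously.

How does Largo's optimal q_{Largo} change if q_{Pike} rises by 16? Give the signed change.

-2

Mine Largo's profit: π = q_{Largo}(189 − 4q_{Largo} − q_{Pike}) − 21q_{Largo}.
∂π/∂q_{Largo} = 168 − 8q_{Largo} − q_{Pike} = 0 ⇒ q_{Largo} = 21 − 0.125q_{Pike}.
The reaction-function slope is −0.125, so a 16-unit rise in q_{Pike} moves q_{Largo} by −0.125 × 16 = −2. Largo's best response falls — the actions are strategic substitutes.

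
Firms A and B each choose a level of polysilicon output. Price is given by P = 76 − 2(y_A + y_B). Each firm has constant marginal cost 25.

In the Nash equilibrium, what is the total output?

17

Firm A's profit: π = y_A(76 − 2(y_A + y_B)) − 25y_A.
∂π/∂y_A = 51 − 4y_A − 2y_B = 0, so y_A = 12.75 − 0.5y_B.
Setting y_A = y_B in the reaction function: y_A = 12.75 − 0.5y_A, so y_A = 12.75 / 1.5 = 8.5.
Total output: 8.5 + 8.5 = 17.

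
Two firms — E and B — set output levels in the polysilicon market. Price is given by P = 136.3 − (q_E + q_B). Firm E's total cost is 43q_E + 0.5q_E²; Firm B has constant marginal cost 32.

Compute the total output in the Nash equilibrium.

60.38

Firm E's profit: π = q_E(136.3 − (q_E + q_B)) − 43q_E − 0.5q_E².
∂π/∂q_E = 93.3 − 3q_E − q_B = 0, so q_E = 31.1 − (1/3)q_B.
For B: ∂π/∂q_B = 104.3 − 2q_B − q_E = 0 ⇒ q_B = 52.15 − 0.5q_E.
Plugging q_B into E's best response: q_E = 31.1 − (1/3)(52.15 − 0.5q_E) ⇒ (5/6)q_E = 823/60, so q_E = 16.46.
Then q_B = 52.15 − 0.5·16.46 = 43.92.
Total output: 16.46 + 43.92 = 60.38.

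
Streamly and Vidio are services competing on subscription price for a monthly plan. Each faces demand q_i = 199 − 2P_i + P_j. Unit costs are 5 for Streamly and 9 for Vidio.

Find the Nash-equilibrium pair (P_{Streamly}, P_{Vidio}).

70.2, 71.8

Streamly's profit: π = (P_{Streamly} − 5)(199 − 2P_{Streamly} + P_{Vidio}).
∂π/∂P_{Streamly} = 209 − 4P_{Streamly} + P_{Vidio} = 0 ⇒ P_{Streamly} = 52.25 + 0.25P_{Vidio}.
Similarly P_{Vidio} = 54.25 + 0.25P_{Streamly}.
Solving the two reaction functions simultaneously: (1 − (0.25)(0.25))P_{Streamly} = 52.25 + 0.25·54.25, so 0.9375P_{Streamly} = 65.8125 and P_{Streamly} = 70.2.
Then P_{Vidio} = 54.25 + 0.25·70.2 = 71.8.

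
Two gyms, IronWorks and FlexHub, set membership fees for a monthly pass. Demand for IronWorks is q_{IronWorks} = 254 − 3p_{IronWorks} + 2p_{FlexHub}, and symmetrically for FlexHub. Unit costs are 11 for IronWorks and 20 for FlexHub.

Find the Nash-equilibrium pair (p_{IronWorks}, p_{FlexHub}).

73.4375, 76.8125

IronWorks's profit: π = (p_{IronWorks} − 11)(254 − 3p_{IronWorks} + 2p_{FlexHub}).
∂π/∂p_{IronWorks} = 287 − 6p_{IronWorks} + 2p_{FlexHub} = 0 ⇒ p_{IronWorks} = 287/6 + (1/3)p_{FlexHub}.
Similarly p_{FlexHub} = 157/3 + (1/3)p_{IronWorks}.
Substituting the second reaction function into the first: p_{IronWorks} = 287/6 + (1/3)(157/3 + (1/3)p_{IronWorks}), which gives (8/9)p_{IronWorks} = 1175/18 ⇒ p_{IronWorks} = 73.4375.
Then p_{FlexHub} = 157/3 + (1/3)·73.4375 = 76.8125.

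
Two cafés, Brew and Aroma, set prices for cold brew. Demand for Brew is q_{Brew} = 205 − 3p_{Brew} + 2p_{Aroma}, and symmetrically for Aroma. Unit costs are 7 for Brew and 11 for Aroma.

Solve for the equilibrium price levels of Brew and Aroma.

57.25, 58.75

Brew's profit: π = (p_{Brew} − 7)(205 − 3p_{Brew} + 2p_{Aroma}).
∂π/∂p_{Brew} = 226 − 6p_{Brew} + 2p_{Aroma} = 0 ⇒ p_{Brew} = 113/3 + (1/3)p_{Aroma}.
Similarly p_{Aroma} = 119/3 + (1/3)p_{Brew}.
Solving the two reaction functions simultaneously: (1 − (1/3)(1/3))p_{Brew} = 113/3 + (1/3)·(119/3), so (8/9)p_{Brew} = 458/9 and p_{Brew} = 57.25.
Then p_{Aroma} = 119/3 + (1/3)·57.25 = 58.75.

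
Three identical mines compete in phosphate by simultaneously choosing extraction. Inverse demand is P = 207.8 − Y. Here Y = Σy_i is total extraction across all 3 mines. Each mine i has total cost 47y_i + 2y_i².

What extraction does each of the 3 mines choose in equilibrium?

A representative mine's profit is π_i = y_i(207.8 − Y) − 47y_i − 2y_i², with Y = y_i + Σ_{j≠i} y_j.
First-order condition: 160.8 − 6y_i − Σ_{j≠i} y_j = 0.
With identical mines, set every y_j = y: then 160.8 − 6y − 2y = 0, i.e. y = 160.8/8 = 20.1.

20.1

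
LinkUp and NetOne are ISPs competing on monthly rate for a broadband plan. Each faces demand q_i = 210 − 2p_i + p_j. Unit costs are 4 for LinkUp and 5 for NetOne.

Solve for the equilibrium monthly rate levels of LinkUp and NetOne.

LinkUp's profit: π = (p_{LinkUp} − 4)(210 − 2p_{LinkUp} + p_{NetOne}).
∂π/∂p_{LinkUp} = 218 − 4p_{LinkUp} + p_{NetOne} = 0 ⇒ p_{LinkUp} = 54.5 + 0.25p_{NetOne}.
Similarly p_{NetOne} = 55 + 0.25p_{LinkUp}.
Solving the two reaction functions simultaneously: (1 − (0.25)(0.25))p_{LinkUp} = 54.5 + 0.25·55, so 0.9375p_{LinkUp} = 68.25 and p_{LinkUp} = 72.8.
Then p_{NetOne} = 55 + 0.25·72.8 = 73.2.

72.8, 73.2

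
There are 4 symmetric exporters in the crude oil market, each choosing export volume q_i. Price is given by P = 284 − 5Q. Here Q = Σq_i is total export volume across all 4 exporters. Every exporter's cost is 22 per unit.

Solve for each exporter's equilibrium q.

10.48

A representative exporter's profit is π_i = q_i(284 − 5Q) − 22q_i, with Q = q_i + Σ_{j≠i} q_j.
First-order condition: 262 − 10q_i − 5Σ_{j≠i} q_j = 0.
In a symmetric equilibrium every exporter chooses the same q, so Σ_{j≠i} q_j = 3q. The condition becomes 262 − 25q = 0, giving q = 262/25 = 10.48.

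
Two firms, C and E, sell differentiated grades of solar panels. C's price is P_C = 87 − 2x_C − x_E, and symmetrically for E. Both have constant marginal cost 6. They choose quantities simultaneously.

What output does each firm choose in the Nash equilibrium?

Firm C's profit: π = x_C(87 − 2x_C − x_E) − 6x_C.
∂π/∂x_C = 81 − 4x_C − x_E = 0 ⇒ x_C = 20.25 − 0.25x_E.
Setting x_C = x_E in the reaction function: x_C = 20.25 − 0.25x_C, so x_C = 20.25 / 1.25 = 16.2.

16.2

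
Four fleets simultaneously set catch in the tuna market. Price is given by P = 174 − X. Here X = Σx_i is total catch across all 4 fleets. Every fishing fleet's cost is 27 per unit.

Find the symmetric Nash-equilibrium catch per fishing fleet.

A representative fishing fleet's profit is π_i = x_i(174 − X) − 27x_i, with X = x_i + Σ_{j≠i} x_j.
First-order condition: 147 − 2x_i − Σ_{j≠i} x_j = 0.
In a symmetric equilibrium every fishing fleet chooses the same x, so Σ_{j≠i} x_j = 3x. The condition becomes 147 − 5x = 0, giving x = 147/5 = 29.4.

29.4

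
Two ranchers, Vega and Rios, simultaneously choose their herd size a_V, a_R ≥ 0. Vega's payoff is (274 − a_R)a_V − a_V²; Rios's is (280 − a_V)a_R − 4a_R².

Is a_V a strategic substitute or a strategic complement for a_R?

strategic substitutes

Expanding Vega's payoff: 274a_V − a_Ra_V − a_V².
∂π/∂a_V = 274 − a_R − 2a_V = 0, so a_V = 137 − 0.5a_R.
The best-response slope da_V/da_R = −0.5 < 0: the reaction function is downward-sloping, so the choices are strategic substitutes.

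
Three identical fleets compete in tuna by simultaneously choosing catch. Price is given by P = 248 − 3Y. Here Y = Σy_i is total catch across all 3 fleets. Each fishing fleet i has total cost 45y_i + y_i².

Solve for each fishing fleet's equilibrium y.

14.5

A representative fishing fleet's profit is π_i = y_i(248 − 3Y) − 45y_i − y_i², with Y = y_i + Σ_{j≠i} y_j.
First-order condition: 203 − 8y_i − 3Σ_{j≠i} y_j = 0.
Imposing symmetry (y_j = y for all j) turns Σ_{j≠i} y_j into 2y, so 203 = 14y and y = 14.5.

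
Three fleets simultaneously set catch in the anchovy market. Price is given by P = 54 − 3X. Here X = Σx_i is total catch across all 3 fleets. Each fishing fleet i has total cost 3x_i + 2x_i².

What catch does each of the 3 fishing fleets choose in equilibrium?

A representative fishing fleet's profit is π_i = x_i(54 − 3X) − 3x_i − 2x_i², with X = x_i + Σ_{j≠i} x_j.
First-order condition: 51 − 10x_i − 3Σ_{j≠i} x_j = 0.
With identical fishing fleets, set every x_j = x: then 51 − 10x − 6x = 0, i.e. x = 51/16 = 3.1875.

3.1875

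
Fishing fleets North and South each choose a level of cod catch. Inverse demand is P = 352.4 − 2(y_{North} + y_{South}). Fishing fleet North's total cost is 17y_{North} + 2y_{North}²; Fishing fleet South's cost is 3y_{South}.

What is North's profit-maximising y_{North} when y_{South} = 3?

41.175

Fishing fleet North's profit: π = y_{North}(352.4 − 2(y_{North} + y_{South})) − 17y_{North} − 2y_{North}².
∂π/∂y_{North} = 335.4 − 8y_{North} − 2y_{South} = 0, so y_{North} = 41.925 − 0.25y_{South}.
At y_{South} = 3: y_{North} = 41.925 − 0.25·3 = 41.175.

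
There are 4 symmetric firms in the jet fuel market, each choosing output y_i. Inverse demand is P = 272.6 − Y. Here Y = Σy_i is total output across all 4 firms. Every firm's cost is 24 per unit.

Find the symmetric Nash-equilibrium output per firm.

A representative firm's profit is π_i = y_i(272.6 − Y) − 24y_i, with Y = y_i + Σ_{j≠i} y_j.
First-order condition: 248.6 − 2y_i − Σ_{j≠i} y_j = 0.
With identical firms, set every y_j = y: then 248.6 − 2y − 3y = 0, i.e. y = 248.6/5 = 49.72.

49.72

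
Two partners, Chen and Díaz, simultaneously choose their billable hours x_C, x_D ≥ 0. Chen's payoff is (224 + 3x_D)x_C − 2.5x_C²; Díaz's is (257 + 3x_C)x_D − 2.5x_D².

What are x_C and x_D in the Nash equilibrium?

Expanding Chen's payoff: 224x_C + 3x_Dx_C − 2.5x_C².
∂π/∂x_C = 224 + 3x_D − 5x_C = 0, so x_C = 44.8 + 0.6x_D.
Likewise for Díaz: x_D = 51.4 + 0.6x_C.
Plugging x_D into Chen's best response: x_C = 44.8 + 0.6(51.4 + 0.6x_C) ⇒ 0.64x_C = 75.64, so x_C = 118.1875.
Then x_D = 51.4 + 0.6·118.1875 = 122.3125.

118.1875, 122.3125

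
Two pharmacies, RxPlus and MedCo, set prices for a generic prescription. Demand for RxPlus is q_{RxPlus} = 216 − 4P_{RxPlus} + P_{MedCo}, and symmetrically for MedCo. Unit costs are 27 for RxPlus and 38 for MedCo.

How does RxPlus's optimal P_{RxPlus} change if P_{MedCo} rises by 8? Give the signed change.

1

RxPlus's profit: π = (P_{RxPlus} − 27)(216 − 4P_{RxPlus} + P_{MedCo}).
∂π/∂P_{RxPlus} = 324 − 8P_{RxPlus} + P_{MedCo} = 0 ⇒ P_{RxPlus} = 40.5 + 0.125P_{MedCo}.
The reaction-function slope is 0.125, so an 8-unit rise in P_{MedCo} moves P_{RxPlus} by 0.125 × 8 = 1. RxPlus's best response rises — the actions are strategic complements.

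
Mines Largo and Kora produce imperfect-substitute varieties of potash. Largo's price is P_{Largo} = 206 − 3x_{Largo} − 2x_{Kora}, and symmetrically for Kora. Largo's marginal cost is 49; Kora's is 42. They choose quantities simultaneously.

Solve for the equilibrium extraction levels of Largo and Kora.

19.1875, 20.9375

Mine Largo's profit: π = x_{Largo}(206 − 3x_{Largo} − 2x_{Kora}) − 49x_{Largo}.
∂π/∂x_{Largo} = 157 − 6x_{Largo} − 2x_{Kora} = 0 ⇒ x_{Largo} = 157/6 − (1/3)x_{Kora}.
Similarly x_{Kora} = 82/3 − (1/3)x_{Largo}.
Plugging x_{Kora} into Largo's best response: x_{Largo} = 157/6 − (1/3)(82/3 − (1/3)x_{Largo}) ⇒ (8/9)x_{Largo} = 307/18, so x_{Largo} = 19.1875.
Then x_{Kora} = 82/3 − (1/3)·19.1875 = 20.9375.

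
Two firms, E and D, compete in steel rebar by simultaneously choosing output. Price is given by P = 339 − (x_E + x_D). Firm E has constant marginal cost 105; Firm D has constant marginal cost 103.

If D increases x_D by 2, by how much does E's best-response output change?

-1

Firm E's profit: π = x_E(339 − (x_E + x_D)) − 105x_E.
∂π/∂x_E = 234 − 2x_E − x_D = 0, so x_E = 117 − 0.5x_D.
The reaction-function slope is −0.5, so a 2-unit rise in x_D moves x_E by −0.5 × 2 = −1. E's best response falls — the actions are strategic substitutes.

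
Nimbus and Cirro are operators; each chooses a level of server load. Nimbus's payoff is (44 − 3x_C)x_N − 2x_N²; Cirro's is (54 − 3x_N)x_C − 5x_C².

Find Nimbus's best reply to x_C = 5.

Expanding Nimbus's payoff: 44x_N − 3x_Cx_N − 2x_N².
∂π/∂x_N = 44 − 3x_C − 4x_N = 0, so x_N = 11 − 0.75x_C.
At x_C = 5: x_N = 11 − 0.75·5 = 7.25.

7.25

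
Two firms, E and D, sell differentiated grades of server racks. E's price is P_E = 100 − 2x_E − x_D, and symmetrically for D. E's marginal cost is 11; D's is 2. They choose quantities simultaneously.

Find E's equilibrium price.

Firm E's profit: π = x_E(100 − 2x_E − x_D) − 11x_E.
∂π/∂x_E = 89 − 4x_E − x_D = 0 ⇒ x_E = 22.25 − 0.25x_D.
Similarly x_D = 24.5 − 0.25x_E.
Plugging x_D into E's best response: x_E = 22.25 − 0.25(24.5 − 0.25x_E) ⇒ 0.9375x_E = 16.125, so x_E = 17.2.
Then x_D = 24.5 − 0.25·17.2 = 20.2.
P_E = 100 − 2·17.2 − 20.2 = 45.4.

45.4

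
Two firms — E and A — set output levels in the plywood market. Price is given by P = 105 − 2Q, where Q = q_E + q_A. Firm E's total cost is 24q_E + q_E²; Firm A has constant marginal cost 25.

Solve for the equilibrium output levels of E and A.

8.2, 15.9

Firm E's profit: π = q_E(105 − 2(q_E + q_A)) − 24q_E − q_E².
∂π/∂q_E = 81 − 6q_E − 2q_A = 0, so q_E = 13.5 − (1/3)q_A.
For A: ∂π/∂q_A = 80 − 4q_A − 2q_E = 0 ⇒ q_A = 20 − 0.5q_E.
Solving the two reaction functions simultaneously: (1 − (−1/3)(−0.5))q_E = 13.5 − (1/3)·20, so (5/6)q_E = 41/6 and q_E = 8.2.
Then q_A = 20 − 0.5·8.2 = 15.9.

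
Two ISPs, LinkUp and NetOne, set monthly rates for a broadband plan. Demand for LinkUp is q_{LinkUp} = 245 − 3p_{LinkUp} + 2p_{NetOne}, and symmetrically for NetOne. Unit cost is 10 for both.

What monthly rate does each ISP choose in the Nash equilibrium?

68.75

LinkUp's profit: π = (p_{LinkUp} − 10)(245 − 3p_{LinkUp} + 2p_{NetOne}).
∂π/∂p_{LinkUp} = 275 − 6p_{LinkUp} + 2p_{NetOne} = 0 ⇒ p_{LinkUp} = 275/6 + (1/3)p_{NetOne}.
By symmetry p_{NetOne} = p_{LinkUp}; substituting into the reaction function, (2/3)p_{LinkUp} = 275/6 and p_{LinkUp} = 68.75.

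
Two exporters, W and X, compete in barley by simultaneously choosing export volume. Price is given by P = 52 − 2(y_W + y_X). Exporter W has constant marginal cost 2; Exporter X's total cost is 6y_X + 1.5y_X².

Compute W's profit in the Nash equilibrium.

Exporter W's profit: π = y_W(52 − 2(y_W + y_X)) − 2y_W.
∂π/∂y_W = 50 − 4y_W − 2y_X = 0, so y_W = 12.5 − 0.5y_X.
For X: ∂π/∂y_X = 46 − 7y_X − 2y_W = 0 ⇒ y_X = 46/7 − (2/7)y_W.
Solving the two reaction functions simultaneously: (1 − (−0.5)(−2/7))y_W = 12.5 − 0.5·(46/7), so (6/7)y_W = 129/14 and y_W = 10.75.
Then y_X = 46/7 − (2/7)·10.75 = 3.5.
Price P = 52 − 2·14.25 = 23.5.
W's profit: (23.5 − 2)·10.75 = 231.125.

231.125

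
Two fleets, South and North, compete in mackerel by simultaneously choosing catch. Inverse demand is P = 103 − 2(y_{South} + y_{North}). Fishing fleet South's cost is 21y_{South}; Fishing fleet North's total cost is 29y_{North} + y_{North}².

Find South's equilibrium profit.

591.68

Fishing fleet South's profit: π = y_{South}(103 − 2(y_{South} + y_{North})) − 21y_{South}.
∂π/∂y_{South} = 82 − 4y_{South} − 2y_{North} = 0, so y_{South} = 20.5 − 0.5y_{North}.
For North: ∂π/∂y_{North} = 74 − 6y_{North} − 2y_{South} = 0 ⇒ y_{North} = 37/3 − (1/3)y_{South}.
Substituting the second reaction function into the first: y_{South} = 20.5 − 0.5(37/3 − (1/3)y_{South}), which gives (5/6)y_{South} = 43/3 ⇒ y_{South} = 17.2.
Then y_{North} = 37/3 − (1/3)·17.2 = 6.6.
Price P = 103 − 2·23.8 = 55.4.
South's profit: (55.4 − 21)·17.2 = 591.68.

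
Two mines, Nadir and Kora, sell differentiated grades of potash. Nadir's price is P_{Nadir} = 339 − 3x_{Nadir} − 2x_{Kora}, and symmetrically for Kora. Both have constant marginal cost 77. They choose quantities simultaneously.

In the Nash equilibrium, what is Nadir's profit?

Mine Nadir's profit: π = x_{Nadir}(339 − 3x_{Nadir} − 2x_{Kora}) − 77x_{Nadir}.
∂π/∂x_{Nadir} = 262 − 6x_{Nadir} − 2x_{Kora} = 0 ⇒ x_{Nadir} = 131/3 − (1/3)x_{Kora}.
By symmetry x_{Kora} = x_{Nadir}; substituting into the reaction function, (4/3)x_{Nadir} = 131/3 and x_{Nadir} = 32.75.
P_{Nadir} = 339 − 3·32.75 − 2·32.75 = 175.25.
Profit = (175.25 − 77)·32.75 = 3217.6875.

3217.6875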